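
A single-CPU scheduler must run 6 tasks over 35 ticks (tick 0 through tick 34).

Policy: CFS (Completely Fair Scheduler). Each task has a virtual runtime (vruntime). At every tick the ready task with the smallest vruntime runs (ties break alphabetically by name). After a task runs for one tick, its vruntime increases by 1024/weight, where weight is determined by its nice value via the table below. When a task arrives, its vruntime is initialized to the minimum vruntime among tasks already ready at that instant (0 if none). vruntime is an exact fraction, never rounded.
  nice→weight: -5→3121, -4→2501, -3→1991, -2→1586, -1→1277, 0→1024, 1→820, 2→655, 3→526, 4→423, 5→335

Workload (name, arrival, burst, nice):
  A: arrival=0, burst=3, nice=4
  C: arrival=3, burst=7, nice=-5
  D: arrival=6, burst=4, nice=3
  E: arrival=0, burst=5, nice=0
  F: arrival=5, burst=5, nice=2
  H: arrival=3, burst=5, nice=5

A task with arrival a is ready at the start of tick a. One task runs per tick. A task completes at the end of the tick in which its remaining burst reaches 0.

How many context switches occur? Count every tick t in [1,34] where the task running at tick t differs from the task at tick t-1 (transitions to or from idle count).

context switches = 26

t=0: vr[A=0 E=0] → run A
t=1: vr[A=1024/423 E=0] → run E
t=2: vr[A=1024/423 E=1] → run E
t=3: vr[A=1024/423 C=2 E=2 H=2] → run C
t=4: vr[A=1024/423 C=7266/3121 E=2 H=2] → run E
t=5: vr[A=1024/423 C=7266/3121 E=3 F=2 H=2] → run F
t=6: vr[A=1024/423 C=7266/3121 D=2 E=3 F=2334/655 H=2] → run D
t=7: vr[A=1024/423 C=7266/3121 D=1038/263 E=3 F=2334/655 H=2] → run H
t=8: vr[A=1024/423 C=7266/3121 D=1038/263 E=3 F=2334/655 H=1694/335] → run C
t=9: vr[A=1024/423 C=8290/3121 D=1038/263 E=3 F=2334/655 H=1694/335] → run A
t=10: vr[A=2048/423 C=8290/3121 D=1038/263 E=3 F=2334/655 H=1694/335] → run C
t=11: vr[A=2048/423 C=9314/3121 D=1038/263 E=3 F=2334/655 H=1694/335] → run C
t=12: vr[A=2048/423 C=10338/3121 D=1038/263 E=3 F=2334/655 H=1694/335] → run E
t=13: vr[A=2048/423 C=10338/3121 D=1038/263 E=4 F=2334/655 H=1694/335] → run C
t=14: vr[A=2048/423 C=11362/3121 D=1038/263 E=4 F=2334/655 H=1694/335] → run F
t=15: vr[A=2048/423 C=11362/3121 D=1038/263 E=4 F=3358/655 H=1694/335] → run C
t=16: vr[A=2048/423 C=12386/3121 D=1038/263 E=4 F=3358/655 H=1694/335] → run D
t=17: vr[A=2048/423 C=12386/3121 D=1550/263 E=4 F=3358/655 H=1694/335] → run C
t=18: vr[A=2048/423 D=1550/263 E=4 F=3358/655 H=1694/335] → run E
t=19: vr[A=2048/423 D=1550/263 F=3358/655 H=1694/335] → run A
t=20: vr[D=1550/263 F=3358/655 H=1694/335] → run H
t=21: vr[D=1550/263 F=3358/655 H=2718/335] → run F
t=22: vr[D=1550/263 F=4382/655 H=2718/335] → run D
t=23: vr[D=2062/263 F=4382/655 H=2718/335] → run F
t=24: vr[D=2062/263 F=5406/655 H=2718/335] → run D
t=25: vr[F=5406/655 H=2718/335] → run H
t=26: vr[F=5406/655 H=3742/335] → run F
t=27: vr[H=3742/335] → run H
t=28: vr[H=4766/335] → run H
t=29: (idle)
t=30: (idle)
t=31: (idle)
t=32: (idle)
t=33: (idle)
t=34: (idle)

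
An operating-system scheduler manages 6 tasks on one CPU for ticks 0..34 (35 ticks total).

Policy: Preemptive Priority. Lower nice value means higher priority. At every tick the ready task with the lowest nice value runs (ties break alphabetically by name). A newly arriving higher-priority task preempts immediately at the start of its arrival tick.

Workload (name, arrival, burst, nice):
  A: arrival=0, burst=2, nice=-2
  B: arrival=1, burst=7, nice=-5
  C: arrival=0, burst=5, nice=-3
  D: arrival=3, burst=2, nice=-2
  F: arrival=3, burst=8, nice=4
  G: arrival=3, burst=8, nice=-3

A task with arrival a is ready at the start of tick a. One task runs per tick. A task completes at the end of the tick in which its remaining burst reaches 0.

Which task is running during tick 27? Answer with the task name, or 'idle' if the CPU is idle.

running at tick 27 = F

t=0: ready={A,C} → run C
t=1: ready={A,B,C} → run B
t=2: ready={A,B,C} → run B
t=3: ready={A,B,C,D,F,G} → run B
t=4: ready={A,B,C,D,F,G} → run B
t=5: ready={A,B,C,D,F,G} → run B
t=6: ready={A,B,C,D,F,G} → run B
t=7: ready={A,B,C,D,F,G} → run B
t=8: ready={A,C,D,F,G} → run C
t=9: ready={A,C,D,F,G} → run C
t=10: ready={A,C,D,F,G} → run C
t=11: ready={A,C,D,F,G} → run C
t=12: ready={A,D,F,G} → run G
t=13: ready={A,D,F,G} → run G
t=14: ready={A,D,F,G} → run G
t=15: ready={A,D,F,G} → run G
t=16: ready={A,D,F,G} → run G
t=17: ready={A,D,F,G} → run G
t=18: ready={A,D,F,G} → run G
t=19: ready={A,D,F,G} → run G
t=20: ready={A,D,F} → run A
t=21: ready={A,D,F} → run A
t=22: ready={D,F} → run D
t=23: ready={D,F} → run D
t=24: ready={F} → run F
t=25: ready={F} → run F
t=26: ready={F} → run F
t=27: ready={F} → run F
t=28: ready={F} → run F
t=29: ready={F} → run F
t=30: ready={F} → run F
t=31: ready={F} → run F
t=32: (idle)
t=33: (idle)
t=34: (idle)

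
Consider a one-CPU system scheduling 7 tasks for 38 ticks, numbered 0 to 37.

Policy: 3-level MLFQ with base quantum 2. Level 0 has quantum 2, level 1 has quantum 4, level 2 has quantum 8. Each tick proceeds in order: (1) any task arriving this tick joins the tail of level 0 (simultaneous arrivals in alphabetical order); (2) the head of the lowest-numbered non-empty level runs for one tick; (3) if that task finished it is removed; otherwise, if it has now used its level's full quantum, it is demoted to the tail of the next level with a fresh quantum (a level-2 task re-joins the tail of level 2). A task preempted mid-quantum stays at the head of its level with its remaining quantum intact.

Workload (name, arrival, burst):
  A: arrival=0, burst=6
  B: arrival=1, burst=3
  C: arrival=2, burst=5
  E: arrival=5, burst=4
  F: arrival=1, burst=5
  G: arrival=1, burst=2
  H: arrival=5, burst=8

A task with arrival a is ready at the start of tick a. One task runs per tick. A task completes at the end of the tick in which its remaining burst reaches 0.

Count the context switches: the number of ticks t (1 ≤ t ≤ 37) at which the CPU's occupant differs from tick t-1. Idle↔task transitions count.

context switches = 13

t=0: L0/L1/L2 = A/-/- → run A
t=1: L0/L1/L2 = ABFG/-/- → run A
t=2: L0/L1/L2 = BFGC/A/- → run B
t=3: L0/L1/L2 = BFGC/A/- → run B
t=4: L0/L1/L2 = FGC/AB/- → run F
t=5: L0/L1/L2 = FGCEH/AB/- → run F
t=6: L0/L1/L2 = GCEH/ABF/- → run G
t=7: L0/L1/L2 = GCEH/ABF/- → run G
t=8: L0/L1/L2 = CEH/ABF/- → run C
t=9: L0/L1/L2 = CEH/ABF/- → run C
t=10: L0/L1/L2 = EH/ABFC/- → run E
t=11: L0/L1/L2 = EH/ABFC/- → run E
t=12: L0/L1/L2 = H/ABFCE/- → run H
t=13: L0/L1/L2 = H/ABFCE/- → run H
t=14: L0/L1/L2 = -/ABFCEH/- → run A
t=15: L0/L1/L2 = -/ABFCEH/- → run A
t=16: L0/L1/L2 = -/ABFCEH/- → run A
t=17: L0/L1/L2 = -/ABFCEH/- → run A
t=18: L0/L1/L2 = -/BFCEH/- → run B
t=19: L0/L1/L2 = -/FCEH/- → run F
t=20: L0/L1/L2 = -/FCEH/- → run F
t=21: L0/L1/L2 = -/FCEH/- → run F
t=22: L0/L1/L2 = -/CEH/- → run C
t=23: L0/L1/L2 = -/CEH/- → run C
t=24: L0/L1/L2 = -/CEH/- → run C
t=25: L0/L1/L2 = -/EH/- → run E
t=26: L0/L1/L2 = -/EH/- → run E
t=27: L0/L1/L2 = -/H/- → run H
t=28: L0/L1/L2 = -/H/- → run H
t=29: L0/L1/L2 = -/H/- → run H
t=30: L0/L1/L2 = -/H/- → run H
t=31: L0/L1/L2 = -/-/H → run H
t=32: L0/L1/L2 = -/-/H → run H
t=33: (idle)
t=34: (idle)
t=35: (idle)
t=36: (idle)
t=37: (idle)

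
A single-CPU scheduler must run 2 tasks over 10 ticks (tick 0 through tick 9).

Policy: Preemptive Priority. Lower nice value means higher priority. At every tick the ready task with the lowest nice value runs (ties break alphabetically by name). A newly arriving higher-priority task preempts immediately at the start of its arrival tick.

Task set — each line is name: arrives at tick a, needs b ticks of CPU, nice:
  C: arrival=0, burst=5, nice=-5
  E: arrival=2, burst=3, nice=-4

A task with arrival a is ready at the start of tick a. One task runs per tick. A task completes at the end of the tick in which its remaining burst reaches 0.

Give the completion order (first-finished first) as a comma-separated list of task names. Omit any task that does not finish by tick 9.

t=0: ready={C} → run C
t=1: ready={C} → run C
t=2: ready={C,E} → run C
t=3: ready={C,E} → run C
t=4: ready={C,E} → run C
t=5: ready={E} → run E
t=6: ready={E} → run E
t=7: ready={E} → run E
t=8: (idle)
t=9: (idle)

completion order = C, E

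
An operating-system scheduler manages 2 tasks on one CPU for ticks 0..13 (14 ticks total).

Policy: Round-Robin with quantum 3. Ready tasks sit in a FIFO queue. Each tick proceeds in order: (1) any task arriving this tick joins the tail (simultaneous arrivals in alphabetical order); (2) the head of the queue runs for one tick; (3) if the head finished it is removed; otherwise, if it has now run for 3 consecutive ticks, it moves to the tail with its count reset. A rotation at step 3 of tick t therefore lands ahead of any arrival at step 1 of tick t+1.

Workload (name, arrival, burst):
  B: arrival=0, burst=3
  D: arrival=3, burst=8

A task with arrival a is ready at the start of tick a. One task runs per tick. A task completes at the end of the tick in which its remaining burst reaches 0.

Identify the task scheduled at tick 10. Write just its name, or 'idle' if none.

t=0: queue=[B] q_used=0 → run B
t=1: queue=[B] q_used=1 → run B
t=2: queue=[B] q_used=2 → run B
t=3: queue=[D] q_used=0 → run D
t=4: queue=[D] q_used=1 → run D
t=5: queue=[D] q_used=2 → run D
t=6: queue=[D] q_used=0 → run D
t=7: queue=[D] q_used=1 → run D
t=8: queue=[D] q_used=2 → run D
t=9: queue=[D] q_used=0 → run D
t=10: queue=[D] q_used=1 → run D
t=11: (idle)
t=12: (idle)
t=13: (idle)

running at tick 10 = D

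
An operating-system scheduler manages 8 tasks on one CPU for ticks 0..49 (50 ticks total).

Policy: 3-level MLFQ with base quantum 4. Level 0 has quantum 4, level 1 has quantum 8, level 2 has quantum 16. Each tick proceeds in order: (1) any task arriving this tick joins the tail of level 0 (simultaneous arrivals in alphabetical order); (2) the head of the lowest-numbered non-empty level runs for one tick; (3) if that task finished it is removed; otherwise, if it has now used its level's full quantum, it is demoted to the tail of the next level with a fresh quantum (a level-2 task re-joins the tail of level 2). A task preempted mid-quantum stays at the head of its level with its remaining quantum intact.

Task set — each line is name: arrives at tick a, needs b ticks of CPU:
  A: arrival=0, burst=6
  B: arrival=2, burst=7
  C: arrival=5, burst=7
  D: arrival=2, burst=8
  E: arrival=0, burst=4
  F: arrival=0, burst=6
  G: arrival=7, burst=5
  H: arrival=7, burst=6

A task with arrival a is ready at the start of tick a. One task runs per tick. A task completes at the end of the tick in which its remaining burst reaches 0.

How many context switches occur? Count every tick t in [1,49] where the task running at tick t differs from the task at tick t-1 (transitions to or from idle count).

context switches = 15

t=0: L0/L1/L2 = AEF/-/- → run A
t=1: L0/L1/L2 = AEF/-/- → run A
t=2: L0/L1/L2 = AEFBD/-/- → run A
t=3: L0/L1/L2 = AEFBD/-/- → run A
t=4: L0/L1/L2 = EFBD/A/- → run E
t=5: L0/L1/L2 = EFBDC/A/- → run E
t=6: L0/L1/L2 = EFBDC/A/- → run E
t=7: L0/L1/L2 = EFBDCGH/A/- → run E
t=8: L0/L1/L2 = FBDCGH/A/- → run F
t=9: L0/L1/L2 = FBDCGH/A/- → run F
t=10: L0/L1/L2 = FBDCGH/A/- → run F
t=11: L0/L1/L2 = FBDCGH/A/- → run F
t=12: L0/L1/L2 = BDCGH/AF/- → run B
t=13: L0/L1/L2 = BDCGH/AF/- → run B
t=14: L0/L1/L2 = BDCGH/AF/- → run B
t=15: L0/L1/L2 = BDCGH/AF/- → run B
t=16: L0/L1/L2 = DCGH/AFB/- → run D
t=17: L0/L1/L2 = DCGH/AFB/- → run D
t=18: L0/L1/L2 = DCGH/AFB/- → run D
t=19: L0/L1/L2 = DCGH/AFB/- → run D
t=20: L0/L1/L2 = CGH/AFBD/- → run C
t=21: L0/L1/L2 = CGH/AFBD/- → run C
t=22: L0/L1/L2 = CGH/AFBD/- → run C
t=23: L0/L1/L2 = CGH/AFBD/- → run C
t=24: L0/L1/L2 = GH/AFBDC/- → run G
t=25: L0/L1/L2 = GH/AFBDC/- → run G
t=26: L0/L1/L2 = GH/AFBDC/- → run G
t=27: L0/L1/L2 = GH/AFBDC/- → run G
t=28: L0/L1/L2 = H/AFBDCG/- → run H
t=29: L0/L1/L2 = H/AFBDCG/- → run H
t=30: L0/L1/L2 = H/AFBDCG/- → run H
t=31: L0/L1/L2 = H/AFBDCG/- → run H
t=32: L0/L1/L2 = -/AFBDCGH/- → run A
t=33: L0/L1/L2 = -/AFBDCGH/- → run A
t=34: L0/L1/L2 = -/FBDCGH/- → run F
t=35: L0/L1/L2 = -/FBDCGH/- → run F
t=36: L0/L1/L2 = -/BDCGH/- → run B
t=37: L0/L1/L2 = -/BDCGH/- → run B
t=38: L0/L1/L2 = -/BDCGH/- → run B
t=39: L0/L1/L2 = -/DCGH/- → run D
t=40: L0/L1/L2 = -/DCGH/- → run D
t=41: L0/L1/L2 = -/DCGH/- → run D
t=42: L0/L1/L2 = -/DCGH/- → run D
t=43: L0/L1/L2 = -/CGH/- → run C
t=44: L0/L1/L2 = -/CGH/- → run C
t=45: L0/L1/L2 = -/CGH/- → run C
t=46: L0/L1/L2 = -/GH/- → run G
t=47: L0/L1/L2 = -/H/- → run H
t=48: L0/L1/L2 = -/H/- → run H
t=49: (idle)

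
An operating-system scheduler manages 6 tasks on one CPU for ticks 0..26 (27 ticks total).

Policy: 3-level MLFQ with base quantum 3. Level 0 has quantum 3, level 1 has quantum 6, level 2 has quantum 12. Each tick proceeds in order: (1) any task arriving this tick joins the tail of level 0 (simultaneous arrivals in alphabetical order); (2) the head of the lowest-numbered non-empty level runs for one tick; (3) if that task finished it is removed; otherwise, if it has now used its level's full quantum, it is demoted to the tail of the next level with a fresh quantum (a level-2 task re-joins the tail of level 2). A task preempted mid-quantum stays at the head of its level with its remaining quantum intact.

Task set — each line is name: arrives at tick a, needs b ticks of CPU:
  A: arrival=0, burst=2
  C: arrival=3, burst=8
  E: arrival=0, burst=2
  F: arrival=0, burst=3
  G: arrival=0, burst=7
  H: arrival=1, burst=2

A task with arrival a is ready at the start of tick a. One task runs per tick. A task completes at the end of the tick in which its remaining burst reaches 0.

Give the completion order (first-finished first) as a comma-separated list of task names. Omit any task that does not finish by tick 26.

t=0: L0/L1/L2 = AEFG/-/- → run A
t=1: L0/L1/L2 = AEFGH/-/- → run A
t=2: L0/L1/L2 = EFGH/-/- → run E
t=3: L0/L1/L2 = EFGHC/-/- → run E
t=4: L0/L1/L2 = FGHC/-/- → run F
t=5: L0/L1/L2 = FGHC/-/- → run F
t=6: L0/L1/L2 = FGHC/-/- → run F
t=7: L0/L1/L2 = GHC/-/- → run G
t=8: L0/L1/L2 = GHC/-/- → run G
t=9: L0/L1/L2 = GHC/-/- → run G
t=10: L0/L1/L2 = HC/G/- → run H
t=11: L0/L1/L2 = HC/G/- → run H
t=12: L0/L1/L2 = C/G/- → run C
t=13: L0/L1/L2 = C/G/- → run C
t=14: L0/L1/L2 = C/G/- → run C
t=15: L0/L1/L2 = -/GC/- → run G
t=16: L0/L1/L2 = -/GC/- → run G
t=17: L0/L1/L2 = -/GC/- → run G
t=18: L0/L1/L2 = -/GC/- → run G
t=19: L0/L1/L2 = -/C/- → run C
t=20: L0/L1/L2 = -/C/- → run C
t=21: L0/L1/L2 = -/C/- → run C
t=22: L0/L1/L2 = -/C/- → run C
t=23: L0/L1/L2 = -/C/- → run C
t=24: (idle)
t=25: (idle)
t=26: (idle)

completion order = A, E, F, H, G, C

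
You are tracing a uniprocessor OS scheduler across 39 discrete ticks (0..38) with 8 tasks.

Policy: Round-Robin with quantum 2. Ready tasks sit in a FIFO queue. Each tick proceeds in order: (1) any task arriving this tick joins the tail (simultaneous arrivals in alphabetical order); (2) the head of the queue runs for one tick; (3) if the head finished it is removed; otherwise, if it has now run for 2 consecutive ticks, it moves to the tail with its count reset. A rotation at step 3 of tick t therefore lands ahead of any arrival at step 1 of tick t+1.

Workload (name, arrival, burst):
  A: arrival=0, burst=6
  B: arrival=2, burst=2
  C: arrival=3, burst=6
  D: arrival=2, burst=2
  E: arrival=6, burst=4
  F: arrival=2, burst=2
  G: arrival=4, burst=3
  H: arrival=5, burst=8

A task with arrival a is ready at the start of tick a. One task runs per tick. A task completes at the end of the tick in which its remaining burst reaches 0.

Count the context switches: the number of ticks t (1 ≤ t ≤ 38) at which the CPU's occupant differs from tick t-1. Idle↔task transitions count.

t=0: queue=[A] q_used=0 → run A
t=1: queue=[A] q_used=1 → run A
t=2: queue=[A,B,D,F] q_used=0 → run A
t=3: queue=[A,B,D,F,C] q_used=1 → run A
t=4: queue=[B,D,F,C,A,G] q_used=0 → run B
t=5: queue=[B,D,F,C,A,G,H] q_used=1 → run B
t=6: queue=[D,F,C,A,G,H,E] q_used=0 → run D
t=7: queue=[D,F,C,A,G,H,E] q_used=1 → run D
t=8: queue=[F,C,A,G,H,E] q_used=0 → run F
t=9: queue=[F,C,A,G,H,E] q_used=1 → run F
t=10: queue=[C,A,G,H,E] q_used=0 → run C
t=11: queue=[C,A,G,H,E] q_used=1 → run C
t=12: queue=[A,G,H,E,C] q_used=0 → run A
t=13: queue=[A,G,H,E,C] q_used=1 → run A
t=14: queue=[G,H,E,C] q_used=0 → run G
t=15: queue=[G,H,E,C] q_used=1 → run G
t=16: queue=[H,E,C,G] q_used=0 → run H
t=17: queue=[H,E,C,G] q_used=1 → run H
t=18: queue=[E,C,G,H] q_used=0 → run E
t=19: queue=[E,C,G,H] q_used=1 → run E
t=20: queue=[C,G,H,E] q_used=0 → run C
t=21: queue=[C,G,H,E] q_used=1 → run C
t=22: queue=[G,H,E,C] q_used=0 → run G
t=23: queue=[H,E,C] q_used=0 → run H
t=24: queue=[H,E,C] q_used=1 → run H
t=25: queue=[E,C,H] q_used=0 → run E
t=26: queue=[E,C,H] q_used=1 → run E
t=27: queue=[C,H] q_used=0 → run C
t=28: queue=[C,H] q_used=1 → run C
t=29: queue=[H] q_used=0 → run H
t=30: queue=[H] q_used=1 → run H
t=31: queue=[H] q_used=0 → run H
t=32: queue=[H] q_used=1 → run H
t=33: (idle)
t=34: (idle)
t=35: (idle)
t=36: (idle)
t=37: (idle)
t=38: (idle)

context switches = 15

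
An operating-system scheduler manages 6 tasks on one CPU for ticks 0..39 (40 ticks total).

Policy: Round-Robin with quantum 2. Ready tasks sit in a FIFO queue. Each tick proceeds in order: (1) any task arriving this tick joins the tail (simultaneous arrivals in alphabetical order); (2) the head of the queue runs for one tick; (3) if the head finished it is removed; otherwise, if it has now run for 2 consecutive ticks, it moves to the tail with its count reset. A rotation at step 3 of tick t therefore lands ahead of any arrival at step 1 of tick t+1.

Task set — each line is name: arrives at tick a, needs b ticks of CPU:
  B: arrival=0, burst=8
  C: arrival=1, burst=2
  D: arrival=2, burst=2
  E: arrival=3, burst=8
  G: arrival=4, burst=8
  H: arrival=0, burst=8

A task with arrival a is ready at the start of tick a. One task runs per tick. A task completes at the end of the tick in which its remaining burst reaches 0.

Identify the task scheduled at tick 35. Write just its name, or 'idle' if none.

t=0: queue=[B,H] q_used=0 → run B
t=1: queue=[B,H,C] q_used=1 → run B
t=2: queue=[H,C,B,D] q_used=0 → run H
t=3: queue=[H,C,B,D,E] q_used=1 → run H
t=4: queue=[C,B,D,E,H,G] q_used=0 → run C
t=5: queue=[C,B,D,E,H,G] q_used=1 → run C
t=6: queue=[B,D,E,H,G] q_used=0 → run B
t=7: queue=[B,D,E,H,G] q_used=1 → run B
t=8: queue=[D,E,H,G,B] q_used=0 → run D
t=9: queue=[D,E,H,G,B] q_used=1 → run D
t=10: queue=[E,H,G,B] q_used=0 → run E
t=11: queue=[E,H,G,B] q_used=1 → run E
t=12: queue=[H,G,B,E] q_used=0 → run H
t=13: queue=[H,G,B,E] q_used=1 → run H
t=14: queue=[G,B,E,H] q_used=0 → run G
t=15: queue=[G,B,E,H] q_used=1 → run G
t=16: queue=[B,E,H,G] q_used=0 → run B
t=17: queue=[B,E,H,G] q_used=1 → run B
t=18: queue=[E,H,G,B] q_used=0 → run E
t=19: queue=[E,H,G,B] q_used=1 → run E
t=20: queue=[H,G,B,E] q_used=0 → run H
t=21: queue=[H,G,B,E] q_used=1 → run H
t=22: queue=[G,B,E,H] q_used=0 → run G
t=23: queue=[G,B,E,H] q_used=1 → run G
t=24: queue=[B,E,H,G] q_used=0 → run B
t=25: queue=[B,E,H,G] q_used=1 → run B
t=26: queue=[E,H,G] q_used=0 → run E
t=27: queue=[E,H,G] q_used=1 → run E
t=28: queue=[H,G,E] q_used=0 → run H
t=29: queue=[H,G,E] q_used=1 → run H
t=30: queue=[G,E] q_used=0 → run G
t=31: queue=[G,E] q_used=1 → run G
t=32: queue=[E,G] q_used=0 → run E
t=33: queue=[E,G] q_used=1 → run E
t=34: queue=[G] q_used=0 → run G
t=35: queue=[G] q_used=1 → run G
t=36: (idle)
t=37: (idle)
t=38: (idle)
t=39: (idle)

running at tick 35 = G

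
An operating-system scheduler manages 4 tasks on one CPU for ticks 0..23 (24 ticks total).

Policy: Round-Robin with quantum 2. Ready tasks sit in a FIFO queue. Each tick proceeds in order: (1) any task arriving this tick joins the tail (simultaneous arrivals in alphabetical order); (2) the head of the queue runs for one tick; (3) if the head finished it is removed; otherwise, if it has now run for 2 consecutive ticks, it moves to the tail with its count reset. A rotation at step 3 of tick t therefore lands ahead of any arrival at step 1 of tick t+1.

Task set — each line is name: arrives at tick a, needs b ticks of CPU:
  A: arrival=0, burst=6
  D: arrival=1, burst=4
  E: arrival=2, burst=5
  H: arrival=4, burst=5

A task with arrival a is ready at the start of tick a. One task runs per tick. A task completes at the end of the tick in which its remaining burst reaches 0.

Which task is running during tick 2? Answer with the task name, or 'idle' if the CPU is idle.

running at tick 2 = D

t=0: queue=[A] q_used=0 → run A
t=1: queue=[A,D] q_used=1 → run A
t=2: queue=[D,A,E] q_used=0 → run D
t=3: queue=[D,A,E] q_used=1 → run D
t=4: queue=[A,E,D,H] q_used=0 → run A
t=5: queue=[A,E,D,H] q_used=1 → run A
t=6: queue=[E,D,H,A] q_used=0 → run E
t=7: queue=[E,D,H,A] q_used=1 → run E
t=8: queue=[D,H,A,E] q_used=0 → run D
t=9: queue=[D,H,A,E] q_used=1 → run D
t=10: queue=[H,A,E] q_used=0 → run H
t=11: queue=[H,A,E] q_used=1 → run H
t=12: queue=[A,E,H] q_used=0 → run A
t=13: queue=[A,E,H] q_used=1 → run A
t=14: queue=[E,H] q_used=0 → run E
t=15: queue=[E,H] q_used=1 → run E
t=16: queue=[H,E] q_used=0 → run H
t=17: queue=[H,E] q_used=1 → run H
t=18: queue=[E,H] q_used=0 → run E
t=19: queue=[H] q_used=0 → run H
t=20: (idle)
t=21: (idle)
t=22: (idle)
t=23: (idle)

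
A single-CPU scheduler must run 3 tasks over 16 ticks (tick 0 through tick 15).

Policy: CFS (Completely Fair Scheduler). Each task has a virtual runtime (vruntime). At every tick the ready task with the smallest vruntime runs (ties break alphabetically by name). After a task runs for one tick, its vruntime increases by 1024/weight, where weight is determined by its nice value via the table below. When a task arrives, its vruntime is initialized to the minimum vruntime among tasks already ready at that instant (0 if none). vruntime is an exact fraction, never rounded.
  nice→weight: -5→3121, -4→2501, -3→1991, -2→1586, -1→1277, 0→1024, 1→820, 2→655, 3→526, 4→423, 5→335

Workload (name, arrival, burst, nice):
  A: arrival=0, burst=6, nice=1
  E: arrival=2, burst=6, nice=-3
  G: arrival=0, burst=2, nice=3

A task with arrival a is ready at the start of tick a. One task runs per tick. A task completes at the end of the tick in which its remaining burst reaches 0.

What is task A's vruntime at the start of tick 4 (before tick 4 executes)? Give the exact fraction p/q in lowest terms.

vruntime(A, start of tick 4) = 512/205

t=0: vr[A=0 G=0] → run A
t=1: vr[A=256/205 G=0] → run G
t=2: vr[A=256/205 E=256/205 G=512/263] → run A
t=3: vr[A=512/205 E=256/205 G=512/263] → run E
t=4: vr[A=512/205 E=719616/408155 G=512/263] → run E
t=5: vr[A=512/205 E=929536/408155 G=512/263] → run G
t=6: vr[A=512/205 E=929536/408155] → run E
t=7: vr[A=512/205 E=1139456/408155] → run A
t=8: vr[A=768/205 E=1139456/408155] → run E
t=9: vr[A=768/205 E=1349376/408155] → run E
t=10: vr[A=768/205 E=1559296/408155] → run A
t=11: vr[A=1024/205 E=1559296/408155] → run E
t=12: vr[A=1024/205] → run A
t=13: vr[A=256/41] → run A
t=14: (idle)
t=15: (idle)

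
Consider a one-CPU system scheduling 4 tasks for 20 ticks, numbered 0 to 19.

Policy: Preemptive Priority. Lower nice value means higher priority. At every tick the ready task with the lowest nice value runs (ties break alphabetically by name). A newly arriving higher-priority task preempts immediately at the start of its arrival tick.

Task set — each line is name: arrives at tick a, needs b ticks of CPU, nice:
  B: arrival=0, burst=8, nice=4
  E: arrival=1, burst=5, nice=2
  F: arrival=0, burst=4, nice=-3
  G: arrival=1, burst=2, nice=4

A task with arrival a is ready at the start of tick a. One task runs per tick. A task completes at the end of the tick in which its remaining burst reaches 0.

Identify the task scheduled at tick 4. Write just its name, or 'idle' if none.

running at tick 4 = E

t=0: ready={B,F} → run F
t=1: ready={B,E,F,G} → run F
t=2: ready={B,E,F,G} → run F
t=3: ready={B,E,F,G} → run F
t=4: ready={B,E,G} → run E
t=5: ready={B,E,G} → run E
t=6: ready={B,E,G} → run E
t=7: ready={B,E,G} → run E
t=8: ready={B,E,G} → run E
t=9: ready={B,G} → run B
t=10: ready={B,G} → run B
t=11: ready={B,G} → run B
t=12: ready={B,G} → run B
t=13: ready={B,G} → run B
t=14: ready={B,G} → run B
t=15: ready={B,G} → run B
t=16: ready={B,G} → run B
t=17: ready={G} → run G
t=18: ready={G} → run G
t=19: (idle)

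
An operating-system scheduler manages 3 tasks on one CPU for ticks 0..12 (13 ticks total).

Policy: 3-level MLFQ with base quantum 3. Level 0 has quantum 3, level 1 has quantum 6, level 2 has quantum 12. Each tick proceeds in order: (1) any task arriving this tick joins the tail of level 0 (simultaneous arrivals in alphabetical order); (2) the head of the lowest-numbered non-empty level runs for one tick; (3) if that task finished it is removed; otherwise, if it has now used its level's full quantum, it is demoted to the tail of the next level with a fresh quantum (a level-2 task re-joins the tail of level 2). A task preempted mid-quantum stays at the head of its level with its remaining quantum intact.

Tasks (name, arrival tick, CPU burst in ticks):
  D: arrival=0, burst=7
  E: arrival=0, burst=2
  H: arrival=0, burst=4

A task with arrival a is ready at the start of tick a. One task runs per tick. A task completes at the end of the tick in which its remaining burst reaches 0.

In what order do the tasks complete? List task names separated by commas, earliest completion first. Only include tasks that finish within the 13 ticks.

t=0: L0/L1/L2 = DEH/-/- → run D
t=1: L0/L1/L2 = DEH/-/- → run D
t=2: L0/L1/L2 = DEH/-/- → run D
t=3: L0/L1/L2 = EH/D/- → run E
t=4: L0/L1/L2 = EH/D/- → run E
t=5: L0/L1/L2 = H/D/- → run H
t=6: L0/L1/L2 = H/D/- → run H
t=7: L0/L1/L2 = H/D/- → run H
t=8: L0/L1/L2 = -/DH/- → run D
t=9: L0/L1/L2 = -/DH/- → run D
t=10: L0/L1/L2 = -/DH/- → run D
t=11: L0/L1/L2 = -/DH/- → run D
t=12: L0/L1/L2 = -/H/- → run H

completion order = E, D, H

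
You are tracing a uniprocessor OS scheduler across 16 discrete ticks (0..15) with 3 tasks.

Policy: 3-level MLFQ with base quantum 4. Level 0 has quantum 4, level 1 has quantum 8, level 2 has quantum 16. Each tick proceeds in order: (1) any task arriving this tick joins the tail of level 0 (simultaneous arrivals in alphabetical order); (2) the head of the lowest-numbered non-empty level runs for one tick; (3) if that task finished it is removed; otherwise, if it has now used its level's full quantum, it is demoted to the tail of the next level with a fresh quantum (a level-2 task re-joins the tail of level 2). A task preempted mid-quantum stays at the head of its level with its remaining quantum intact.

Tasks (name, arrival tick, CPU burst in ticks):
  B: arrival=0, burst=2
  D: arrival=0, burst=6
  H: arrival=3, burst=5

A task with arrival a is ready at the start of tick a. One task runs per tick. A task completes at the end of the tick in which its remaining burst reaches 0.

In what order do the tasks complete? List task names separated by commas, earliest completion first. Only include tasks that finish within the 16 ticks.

t=0: L0/L1/L2 = BD/-/- → run B
t=1: L0/L1/L2 = BD/-/- → run B
t=2: L0/L1/L2 = D/-/- → run D
t=3: L0/L1/L2 = DH/-/- → run D
t=4: L0/L1/L2 = DH/-/- → run D
t=5: L0/L1/L2 = DH/-/- → run D
t=6: L0/L1/L2 = H/D/- → run H
t=7: L0/L1/L2 = H/D/- → run H
t=8: L0/L1/L2 = H/D/- → run H
t=9: L0/L1/L2 = H/D/- → run H
t=10: L0/L1/L2 = -/DH/- → run D
t=11: L0/L1/L2 = -/DH/- → run D
t=12: L0/L1/L2 = -/H/- → run H
t=13: (idle)
t=14: (idle)
t=15: (idle)

completion order = B, D, H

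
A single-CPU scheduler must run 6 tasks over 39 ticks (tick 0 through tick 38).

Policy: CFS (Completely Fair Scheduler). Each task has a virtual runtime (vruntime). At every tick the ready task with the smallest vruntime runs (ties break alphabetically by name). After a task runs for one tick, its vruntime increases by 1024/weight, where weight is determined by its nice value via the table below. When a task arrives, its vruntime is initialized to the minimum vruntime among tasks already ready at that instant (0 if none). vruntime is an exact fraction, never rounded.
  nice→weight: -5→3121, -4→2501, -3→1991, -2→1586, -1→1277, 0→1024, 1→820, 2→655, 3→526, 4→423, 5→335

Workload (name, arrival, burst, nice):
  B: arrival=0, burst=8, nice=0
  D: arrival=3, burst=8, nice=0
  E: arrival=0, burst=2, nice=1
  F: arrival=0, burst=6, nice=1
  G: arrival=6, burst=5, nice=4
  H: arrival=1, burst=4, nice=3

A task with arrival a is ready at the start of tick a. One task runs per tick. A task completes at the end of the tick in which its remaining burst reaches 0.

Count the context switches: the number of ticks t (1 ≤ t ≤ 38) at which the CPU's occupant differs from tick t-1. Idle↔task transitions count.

context switches = 32

t=0: vr[B=0 E=0 F=0] → run B
t=1: vr[B=1 E=0 F=0 H=0] → run E
t=2: vr[B=1 E=256/205 F=0 H=0] → run F
t=3: vr[B=1 D=0 E=256/205 F=256/205 H=0] → run D
t=4: vr[B=1 D=1 E=256/205 F=256/205 H=0] → run H
t=5: vr[B=1 D=1 E=256/205 F=256/205 H=512/263] → run B
t=6: vr[B=2 D=1 E=256/205 F=256/205 G=1 H=512/263] → run D
t=7: vr[B=2 D=2 E=256/205 F=256/205 G=1 H=512/263] → run G
t=8: vr[B=2 D=2 E=256/205 F=256/205 G=1447/423 H=512/263] → run E
t=9: vr[B=2 D=2 F=256/205 G=1447/423 H=512/263] → run F
t=10: vr[B=2 D=2 F=512/205 G=1447/423 H=512/263] → run H
t=11: vr[B=2 D=2 F=512/205 G=1447/423 H=1024/263] → run B
t=12: vr[B=3 D=2 F=512/205 G=1447/423 H=1024/263] → run D
t=13: vr[B=3 D=3 F=512/205 G=1447/423 H=1024/263] → run F
t=14: vr[B=3 D=3 F=768/205 G=1447/423 H=1024/263] → run B
t=15: vr[B=4 D=3 F=768/205 G=1447/423 H=1024/263] → run D
t=16: vr[B=4 D=4 F=768/205 G=1447/423 H=1024/263] → run G
t=17: vr[B=4 D=4 F=768/205 G=2471/423 H=1024/263] → run F
t=18: vr[B=4 D=4 F=1024/205 G=2471/423 H=1024/263] → run H
t=19: vr[B=4 D=4 F=1024/205 G=2471/423 H=1536/263] → run B
t=20: vr[B=5 D=4 F=1024/205 G=2471/423 H=1536/263] → run D
t=21: vr[B=5 D=5 F=1024/205 G=2471/423 H=1536/263] → run F
t=22: vr[B=5 D=5 F=256/41 G=2471/423 H=1536/263] → run B
t=23: vr[B=6 D=5 F=256/41 G=2471/423 H=1536/263] → run D
t=24: vr[B=6 D=6 F=256/41 G=2471/423 H=1536/263] → run H
t=25: vr[B=6 D=6 F=256/41 G=2471/423] → run G
t=26: vr[B=6 D=6 F=256/41 G=1165/141] → run B
t=27: vr[B=7 D=6 F=256/41 G=1165/141] → run D
t=28: vr[B=7 D=7 F=256/41 G=1165/141] → run F
t=29: vr[B=7 D=7 G=1165/141] → run B
t=30: vr[D=7 G=1165/141] → run D
t=31: vr[G=1165/141] → run G
t=32: vr[G=4519/423] → run G
t=33: (idle)
t=34: (idle)
t=35: (idle)
t=36: (idle)
t=37: (idle)
t=38: (idle)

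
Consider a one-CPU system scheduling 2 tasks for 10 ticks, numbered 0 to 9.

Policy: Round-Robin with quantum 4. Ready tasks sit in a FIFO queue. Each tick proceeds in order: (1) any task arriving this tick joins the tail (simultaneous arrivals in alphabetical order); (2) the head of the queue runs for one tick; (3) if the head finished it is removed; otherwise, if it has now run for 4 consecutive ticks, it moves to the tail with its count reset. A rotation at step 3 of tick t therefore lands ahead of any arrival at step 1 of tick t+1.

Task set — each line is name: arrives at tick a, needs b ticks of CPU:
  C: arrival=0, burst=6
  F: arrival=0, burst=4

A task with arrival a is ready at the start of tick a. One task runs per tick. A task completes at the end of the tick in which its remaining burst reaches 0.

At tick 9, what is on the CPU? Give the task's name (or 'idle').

t=0: queue=[C,F] q_used=0 → run C
t=1: queue=[C,F] q_used=1 → run C
t=2: queue=[C,F] q_used=2 → run C
t=3: queue=[C,F] q_used=3 → run C
t=4: queue=[F,C] q_used=0 → run F
t=5: queue=[F,C] q_used=1 → run F
t=6: queue=[F,C] q_used=2 → run F
t=7: queue=[F,C] q_used=3 → run F
t=8: queue=[C] q_used=0 → run C
t=9: queue=[C] q_used=1 → run C

running at tick 9 = C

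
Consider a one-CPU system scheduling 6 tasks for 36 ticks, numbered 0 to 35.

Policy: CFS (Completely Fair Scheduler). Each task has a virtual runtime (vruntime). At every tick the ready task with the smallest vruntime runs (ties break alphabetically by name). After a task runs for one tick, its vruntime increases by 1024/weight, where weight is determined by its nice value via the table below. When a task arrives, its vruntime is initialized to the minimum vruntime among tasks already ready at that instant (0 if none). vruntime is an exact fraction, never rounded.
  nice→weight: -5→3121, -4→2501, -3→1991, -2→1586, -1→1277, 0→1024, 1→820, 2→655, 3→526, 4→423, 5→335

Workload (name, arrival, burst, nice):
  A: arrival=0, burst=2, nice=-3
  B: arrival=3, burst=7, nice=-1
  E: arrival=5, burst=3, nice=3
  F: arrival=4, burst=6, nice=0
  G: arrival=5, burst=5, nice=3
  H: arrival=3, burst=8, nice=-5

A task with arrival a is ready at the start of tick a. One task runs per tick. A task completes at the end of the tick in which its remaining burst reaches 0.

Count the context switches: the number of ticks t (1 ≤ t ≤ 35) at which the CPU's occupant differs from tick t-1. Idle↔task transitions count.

context switches = 27

t=0: vr[A=0] → run A
t=1: vr[A=1024/1991] → run A
t=2: (idle)
t=3: vr[B=0 H=0] → run B
t=4: vr[B=1024/1277 F=0 H=0] → run F
t=5: vr[B=1024/1277 E=0 F=1 G=0 H=0] → run E
t=6: vr[B=1024/1277 E=512/263 F=1 G=0 H=0] → run G
t=7: vr[B=1024/1277 E=512/263 F=1 G=512/263 H=0] → run H
t=8: vr[B=1024/1277 E=512/263 F=1 G=512/263 H=1024/3121] → run H
t=9: vr[B=1024/1277 E=512/263 F=1 G=512/263 H=2048/3121] → run H
t=10: vr[B=1024/1277 E=512/263 F=1 G=512/263 H=3072/3121] → run B
t=11: vr[B=2048/1277 E=512/263 F=1 G=512/263 H=3072/3121] → run H
t=12: vr[B=2048/1277 E=512/263 F=1 G=512/263 H=4096/3121] → run F
t=13: vr[B=2048/1277 E=512/263 F=2 G=512/263 H=4096/3121] → run H
t=14: vr[B=2048/1277 E=512/263 F=2 G=512/263 H=5120/3121] → run B
t=15: vr[B=3072/1277 E=512/263 F=2 G=512/263 H=5120/3121] → run H
t=16: vr[B=3072/1277 E=512/263 F=2 G=512/263 H=6144/3121] → run E
t=17: vr[B=3072/1277 E=1024/263 F=2 G=512/263 H=6144/3121] → run G
t=18: vr[B=3072/1277 E=1024/263 F=2 G=1024/263 H=6144/3121] → run H
t=19: vr[B=3072/1277 E=1024/263 F=2 G=1024/263 H=7168/3121] → run F
t=20: vr[B=3072/1277 E=1024/263 F=3 G=1024/263 H=7168/3121] → run H
t=21: vr[B=3072/1277 E=1024/263 F=3 G=1024/263] → run B
t=22: vr[B=4096/1277 E=1024/263 F=3 G=1024/263] → run F
t=23: vr[B=4096/1277 E=1024/263 F=4 G=1024/263] → run B
t=24: vr[B=5120/1277 E=1024/263 F=4 G=1024/263] → run E
t=25: vr[B=5120/1277 F=4 G=1024/263] → run G
t=26: vr[B=5120/1277 F=4 G=1536/263] → run F
t=27: vr[B=5120/1277 F=5 G=1536/263] → run B
t=28: vr[B=6144/1277 F=5 G=1536/263] → run B
t=29: vr[F=5 G=1536/263] → run F
t=30: vr[G=1536/263] → run G
t=31: vr[G=2048/263] → run G
t=32: (idle)
t=33: (idle)
t=34: (idle)
t=35: (idle)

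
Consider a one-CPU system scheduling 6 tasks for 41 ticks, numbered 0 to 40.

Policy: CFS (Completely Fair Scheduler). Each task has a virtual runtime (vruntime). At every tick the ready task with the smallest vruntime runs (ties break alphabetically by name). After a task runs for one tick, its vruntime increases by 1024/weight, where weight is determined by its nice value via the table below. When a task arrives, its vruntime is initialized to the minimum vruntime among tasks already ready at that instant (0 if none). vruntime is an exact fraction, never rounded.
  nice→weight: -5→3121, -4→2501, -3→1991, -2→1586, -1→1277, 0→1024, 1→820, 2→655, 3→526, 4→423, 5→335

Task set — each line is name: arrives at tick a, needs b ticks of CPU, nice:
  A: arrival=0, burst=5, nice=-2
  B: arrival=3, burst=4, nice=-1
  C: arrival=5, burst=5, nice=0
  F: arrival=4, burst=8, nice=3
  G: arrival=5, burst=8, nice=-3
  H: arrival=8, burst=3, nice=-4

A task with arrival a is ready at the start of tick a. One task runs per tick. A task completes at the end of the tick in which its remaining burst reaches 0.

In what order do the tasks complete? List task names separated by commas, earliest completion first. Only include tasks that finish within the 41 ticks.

completion order = A, H, B, G, C, F

t=0: vr[A=0] → run A
t=1: vr[A=512/793] → run A
t=2: vr[A=1024/793] → run A
t=3: vr[A=1536/793 B=1536/793] → run A
t=4: vr[A=2048/793 B=1536/793 F=1536/793] → run B
t=5: vr[A=2048/793 B=2773504/1012661 C=1536/793 F=1536/793 G=1536/793] → run C
t=6: vr[A=2048/793 B=2773504/1012661 C=2329/793 F=1536/793 G=1536/793] → run F
t=7: vr[A=2048/793 B=2773504/1012661 C=2329/793 F=809984/208559 G=1536/793] → run G
t=8: vr[A=2048/793 B=2773504/1012661 C=2329/793 F=809984/208559 G=3870208/1578863 H=3870208/1578863] → run G
t=9: vr[A=2048/793 B=2773504/1012661 C=2329/793 F=809984/208559 G=4682240/1578863 H=3870208/1578863] → run H
t=10: vr[A=2048/793 B=2773504/1012661 C=2329/793 F=809984/208559 G=4682240/1578863 H=185182720/64733383] → run A
t=11: vr[B=2773504/1012661 C=2329/793 F=809984/208559 G=4682240/1578863 H=185182720/64733383] → run B
t=12: vr[B=3585536/1012661 C=2329/793 F=809984/208559 G=4682240/1578863 H=185182720/64733383] → run H
t=13: vr[B=3585536/1012661 C=2329/793 F=809984/208559 G=4682240/1578863 H=211686912/64733383] → run C
t=14: vr[B=3585536/1012661 C=3122/793 F=809984/208559 G=4682240/1578863 H=211686912/64733383] → run G
t=15: vr[B=3585536/1012661 C=3122/793 F=809984/208559 G=5494272/1578863 H=211686912/64733383] → run H
t=16: vr[B=3585536/1012661 C=3122/793 F=809984/208559 G=5494272/1578863] → run G
t=17: vr[B=3585536/1012661 C=3122/793 F=809984/208559 G=6306304/1578863] → run B
t=18: vr[B=4397568/1012661 C=3122/793 F=809984/208559 G=6306304/1578863] → run F
t=19: vr[B=4397568/1012661 C=3122/793 F=1216000/208559 G=6306304/1578863] → run C
t=20: vr[B=4397568/1012661 C=3915/793 F=1216000/208559 G=6306304/1578863] → run G
t=21: vr[B=4397568/1012661 C=3915/793 F=1216000/208559 G=7118336/1578863] → run B
t=22: vr[C=3915/793 F=1216000/208559 G=7118336/1578863] → run G
t=23: vr[C=3915/793 F=1216000/208559 G=7930368/1578863] → run C
t=24: vr[C=4708/793 F=1216000/208559 G=7930368/1578863] → run G
t=25: vr[C=4708/793 F=1216000/208559 G=8742400/1578863] → run G
t=26: vr[C=4708/793 F=1216000/208559] → run F
t=27: vr[C=4708/793 F=1622016/208559] → run C
t=28: vr[F=1622016/208559] → run F
t=29: vr[F=2028032/208559] → run F
t=30: vr[F=2434048/208559] → run F
t=31: vr[F=2840064/208559] → run F
t=32: vr[F=3246080/208559] → run F
t=33: (idle)
t=34: (idle)
t=35: (idle)
t=36: (idle)
t=37: (idle)
t=38: (idle)
t=39: (idle)
t=40: (idle)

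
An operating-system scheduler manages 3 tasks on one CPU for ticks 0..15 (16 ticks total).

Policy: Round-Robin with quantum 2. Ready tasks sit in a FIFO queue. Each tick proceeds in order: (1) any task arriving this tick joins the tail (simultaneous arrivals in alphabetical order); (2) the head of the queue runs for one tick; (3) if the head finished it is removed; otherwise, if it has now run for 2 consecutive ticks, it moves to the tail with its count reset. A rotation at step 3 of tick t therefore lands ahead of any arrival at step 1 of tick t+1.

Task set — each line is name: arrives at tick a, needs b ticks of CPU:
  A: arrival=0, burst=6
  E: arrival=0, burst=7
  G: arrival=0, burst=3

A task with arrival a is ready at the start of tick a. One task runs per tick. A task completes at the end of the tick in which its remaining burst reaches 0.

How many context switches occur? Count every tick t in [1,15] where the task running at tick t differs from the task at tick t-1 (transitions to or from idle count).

context switches = 7

t=0: queue=[A,E,G] q_used=0 → run A
t=1: queue=[A,E,G] q_used=1 → run A
t=2: queue=[E,G,A] q_used=0 → run E
t=3: queue=[E,G,A] q_used=1 → run E
t=4: queue=[G,A,E] q_used=0 → run G
t=5: queue=[G,A,E] q_used=1 → run G
t=6: queue=[A,E,G] q_used=0 → run A
t=7: queue=[A,E,G] q_used=1 → run A
t=8: queue=[E,G,A] q_used=0 → run E
t=9: queue=[E,G,A] q_used=1 → run E
t=10: queue=[G,A,E] q_used=0 → run G
t=11: queue=[A,E] q_used=0 → run A
t=12: queue=[A,E] q_used=1 → run A
t=13: queue=[E] q_used=0 → run E
t=14: queue=[E] q_used=1 → run E
t=15: queue=[E] q_used=0 → run E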